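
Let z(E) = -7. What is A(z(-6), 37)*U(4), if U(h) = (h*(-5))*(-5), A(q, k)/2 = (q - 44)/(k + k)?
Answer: -5100/37 ≈ -137.84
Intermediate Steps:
A(q, k) = (-44 + q)/k (A(q, k) = 2*((q - 44)/(k + k)) = 2*((-44 + q)/((2*k))) = 2*((-44 + q)*(1/(2*k))) = 2*((-44 + q)/(2*k)) = (-44 + q)/k)
U(h) = 25*h (U(h) = -5*h*(-5) = 25*h)
A(z(-6), 37)*U(4) = ((-44 - 7)/37)*(25*4) = ((1/37)*(-51))*100 = -51/37*100 = -5100/37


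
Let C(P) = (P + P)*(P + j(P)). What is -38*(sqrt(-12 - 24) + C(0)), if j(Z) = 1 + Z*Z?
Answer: -228*I ≈ -228.0*I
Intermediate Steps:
j(Z) = 1 + Z**2
C(P) = 2*P*(1 + P + P**2) (C(P) = (P + P)*(P + (1 + P**2)) = (2*P)*(1 + P + P**2) = 2*P*(1 + P + P**2))
-38*(sqrt(-12 - 24) + C(0)) = -38*(sqrt(-12 - 24) + 2*0*(1 + 0 + 0**2)) = -38*(sqrt(-36) + 2*0*(1 + 0 + 0)) = -38*(6*I + 2*0*1) = -38*(6*I + 0) = -228*I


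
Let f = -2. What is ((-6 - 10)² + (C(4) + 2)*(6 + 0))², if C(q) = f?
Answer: 65536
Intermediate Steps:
C(q) = -2
((-6 - 10)² + (C(4) + 2)*(6 + 0))² = ((-6 - 10)² + (-2 + 2)*(6 + 0))² = ((-16)² + 0*6)² = (256 + 0)² = 256² = 65536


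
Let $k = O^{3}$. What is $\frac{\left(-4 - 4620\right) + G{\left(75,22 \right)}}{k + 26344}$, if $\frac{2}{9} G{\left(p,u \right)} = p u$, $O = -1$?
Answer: $\frac{2801}{26343} \approx 0.10633$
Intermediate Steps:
$k = -1$ ($k = \left(-1\right)^{3} = -1$)
$G{\left(p,u \right)} = \frac{9 p u}{2}$
$\frac{\left(-4 - 4620\right) + G{\left(75,22 \right)}}{k + 26344} = \frac{\left(-4 - 4620\right) + \frac{9}{2} \cdot 75 \cdot 22}{-1 + 26344} = \frac{\left(-4 - 4620\right) + 7425}{26343} = \left(-4624 + 7425\right) \frac{1}{26343} = 2801 \cdot \frac{1}{26343} = \frac{2801}{26343}$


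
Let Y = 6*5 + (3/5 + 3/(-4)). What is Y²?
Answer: 356409/400 ≈ 891.02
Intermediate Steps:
Y = 597/20 (Y = 30 + (3*(⅕) + 3*(-¼)) = 30 + (⅗ - ¾) = 30 - 3/20 = 597/20 ≈ 29.850)
Y² = (597/20)² = 356409/400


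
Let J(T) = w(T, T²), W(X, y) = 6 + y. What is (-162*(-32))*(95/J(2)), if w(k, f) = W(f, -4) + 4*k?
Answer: 49248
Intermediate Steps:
w(k, f) = 2 + 4*k (w(k, f) = (6 - 4) + 4*k = 2 + 4*k)
J(T) = 2 + 4*T
(-162*(-32))*(95/J(2)) = (-162*(-32))*(95/(2 + 4*2)) = 5184*(95/(2 + 8)) = 5184*(95/10) = 5184*(95*(⅒)) = 5184*(19/2) = 49248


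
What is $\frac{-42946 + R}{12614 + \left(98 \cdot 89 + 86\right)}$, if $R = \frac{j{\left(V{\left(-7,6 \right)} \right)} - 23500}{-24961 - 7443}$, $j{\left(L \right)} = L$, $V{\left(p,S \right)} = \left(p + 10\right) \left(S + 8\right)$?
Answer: $- \frac{695799363}{347079244} \approx -2.0047$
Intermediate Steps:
$V{\left(p,S \right)} = \left(8 + S\right) \left(10 + p\right)$ ($V{\left(p,S \right)} = \left(10 + p\right) \left(8 + S\right) = \left(8 + S\right) \left(10 + p\right)$)
$R = \frac{11729}{16202}$ ($R = \frac{\left(80 + 8 \left(-7\right) + 10 \cdot 6 + 6 \left(-7\right)\right) - 23500}{-24961 - 7443} = \frac{\left(80 - 56 + 60 - 42\right) - 23500}{-32404} = \left(42 - 23500\right) \left(- \frac{1}{32404}\right) = \left(-23458\right) \left(- \frac{1}{32404}\right) = \frac{11729}{16202} \approx 0.72392$)
$\frac{-42946 + R}{12614 + \left(98 \cdot 89 + 86\right)} = \frac{-42946 + \frac{11729}{16202}}{12614 + \left(98 \cdot 89 + 86\right)} = - \frac{695799363}{16202 \left(12614 + \left(8722 + 86\right)\right)} = - \frac{695799363}{16202 \left(12614 + 8808\right)} = - \frac{695799363}{16202 \cdot 21422} = \left(- \frac{695799363}{16202}\right) \frac{1}{21422} = - \frac{695799363}{347079244}$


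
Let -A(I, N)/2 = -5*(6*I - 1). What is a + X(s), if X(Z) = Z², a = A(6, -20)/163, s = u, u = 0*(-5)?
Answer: 350/163 ≈ 2.1472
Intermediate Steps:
u = 0
s = 0
A(I, N) = -10 + 60*I (A(I, N) = -(-10)*(6*I - 1) = -(-10)*(-1 + 6*I) = -2*(5 - 30*I) = -10 + 60*I)
a = 350/163 (a = (-10 + 60*6)/163 = (-10 + 360)*(1/163) = 350*(1/163) = 350/163 ≈ 2.1472)
a + X(s) = 350/163 + 0² = 350/163 + 0 = 350/163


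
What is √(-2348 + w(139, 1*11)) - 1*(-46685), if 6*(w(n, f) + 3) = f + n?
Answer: 46685 + I*√2326 ≈ 46685.0 + 48.229*I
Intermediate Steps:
w(n, f) = -3 + f/6 + n/6 (w(n, f) = -3 + (f + n)/6 = -3 + (f/6 + n/6) = -3 + f/6 + n/6)
√(-2348 + w(139, 1*11)) - 1*(-46685) = √(-2348 + (-3 + (1*11)/6 + (⅙)*139)) - 1*(-46685) = √(-2348 + (-3 + (⅙)*11 + 139/6)) + 46685 = √(-2348 + (-3 + 11/6 + 139/6)) + 46685 = √(-2348 + 22) + 46685 = √(-2326) + 46685 = I*√2326 + 46685 = 46685 + I*√2326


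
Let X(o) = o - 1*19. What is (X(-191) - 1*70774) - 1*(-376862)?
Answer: 305878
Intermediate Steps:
X(o) = -19 + o (X(o) = o - 19 = -19 + o)
(X(-191) - 1*70774) - 1*(-376862) = ((-19 - 191) - 1*70774) - 1*(-376862) = (-210 - 70774) + 376862 = -70984 + 376862 = 305878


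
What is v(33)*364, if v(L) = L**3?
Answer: 13081068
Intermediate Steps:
v(33)*364 = 33**3*364 = 35937*364 = 13081068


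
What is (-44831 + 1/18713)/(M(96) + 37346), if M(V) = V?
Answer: -419461251/350326073 ≈ -1.1973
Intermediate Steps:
(-44831 + 1/18713)/(M(96) + 37346) = (-44831 + 1/18713)/(96 + 37346) = (-44831 + 1/18713)/37442 = -838922502/18713*1/37442 = -419461251/350326073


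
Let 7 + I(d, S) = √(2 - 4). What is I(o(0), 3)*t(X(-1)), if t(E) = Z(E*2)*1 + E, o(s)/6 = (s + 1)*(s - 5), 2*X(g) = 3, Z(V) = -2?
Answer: 7/2 - I*√2/2 ≈ 3.5 - 0.70711*I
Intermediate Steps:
X(g) = 3/2 (X(g) = (½)*3 = 3/2)
o(s) = 6*(1 + s)*(-5 + s) (o(s) = 6*((s + 1)*(s - 5)) = 6*((1 + s)*(-5 + s)) = 6*(1 + s)*(-5 + s))
I(d, S) = -7 + I*√2 (I(d, S) = -7 + √(2 - 4) = -7 + √(-2) = -7 + I*√2)
t(E) = -2 + E (t(E) = -2*1 + E = -2 + E)
I(o(0), 3)*t(X(-1)) = (-7 + I*√2)*(-2 + 3/2) = (-7 + I*√2)*(-½) = 7/2 - I*√2/2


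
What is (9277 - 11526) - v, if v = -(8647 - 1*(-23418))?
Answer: 29816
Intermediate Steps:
v = -32065 (v = -(8647 + 23418) = -1*32065 = -32065)
(9277 - 11526) - v = (9277 - 11526) - 1*(-32065) = -2249 + 32065 = 29816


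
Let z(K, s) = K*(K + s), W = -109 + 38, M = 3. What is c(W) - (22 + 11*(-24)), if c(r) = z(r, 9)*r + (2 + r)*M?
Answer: -312507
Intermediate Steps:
W = -71
c(r) = 6 + 3*r + r²*(9 + r) (c(r) = (r*(r + 9))*r + (2 + r)*3 = (r*(9 + r))*r + (6 + 3*r) = r²*(9 + r) + (6 + 3*r) = 6 + 3*r + r²*(9 + r))
c(W) - (22 + 11*(-24)) = (6 + 3*(-71) + (-71)²*(9 - 71)) - (22 + 11*(-24)) = (6 - 213 + 5041*(-62)) - (22 - 264) = (6 - 213 - 312542) - 1*(-242) = -312749 + 242 = -312507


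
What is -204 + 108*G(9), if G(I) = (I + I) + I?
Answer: 2712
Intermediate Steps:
G(I) = 3*I (G(I) = 2*I + I = 3*I)
-204 + 108*G(9) = -204 + 108*(3*9) = -204 + 108*27 = -204 + 2916 = 2712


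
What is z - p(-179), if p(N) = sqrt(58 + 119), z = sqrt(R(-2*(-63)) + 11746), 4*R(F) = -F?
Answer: sqrt(46858)/2 - sqrt(177) ≈ 94.929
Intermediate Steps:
R(F) = -F/4 (R(F) = (-F)/4 = -F/4)
z = sqrt(46858)/2 (z = sqrt(-(-1)*(-63)/2 + 11746) = sqrt(-1/4*126 + 11746) = sqrt(-63/2 + 11746) = sqrt(23429/2) = sqrt(46858)/2 ≈ 108.23)
p(N) = sqrt(177)
z - p(-179) = sqrt(46858)/2 - sqrt(177)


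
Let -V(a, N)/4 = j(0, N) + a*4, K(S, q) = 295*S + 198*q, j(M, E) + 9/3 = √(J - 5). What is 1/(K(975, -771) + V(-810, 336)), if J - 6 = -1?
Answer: 1/147939 ≈ 6.7595e-6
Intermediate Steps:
J = 5 (J = 6 - 1 = 5)
j(M, E) = -3 (j(M, E) = -3 + √(5 - 5) = -3 + √0 = -3 + 0 = -3)
K(S, q) = 198*q + 295*S
V(a, N) = 12 - 16*a (V(a, N) = -4*(-3 + a*4) = -4*(-3 + 4*a) = 12 - 16*a)
1/(K(975, -771) + V(-810, 336)) = 1/((198*(-771) + 295*975) + (12 - 16*(-810))) = 1/((-152658 + 287625) + (12 + 12960)) = 1/(134967 + 12972) = 1/147939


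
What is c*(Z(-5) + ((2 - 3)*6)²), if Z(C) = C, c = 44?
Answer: 1364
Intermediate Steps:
c*(Z(-5) + ((2 - 3)*6)²) = 44*(-5 + ((2 - 3)*6)²) = 44*(-5 + (-1*6)²) = 44*(-5 + (-6)²) = 44*(-5 + 36) = 44*31 = 1364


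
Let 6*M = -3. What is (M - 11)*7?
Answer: -161/2 ≈ -80.500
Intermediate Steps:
M = -½ (M = (⅙)*(-3) = -½ ≈ -0.50000)
(M - 11)*7 = (-½ - 11)*7 = -23/2*7 = -161/2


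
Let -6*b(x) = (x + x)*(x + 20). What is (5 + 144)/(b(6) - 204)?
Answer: -149/256 ≈ -0.58203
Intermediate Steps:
b(x) = -x*(20 + x)/3 (b(x) = -(x + x)*(x + 20)/6 = -2*x*(20 + x)/6 = -x*(20 + x)/3)
(5 + 144)/(b(6) - 204) = (5 + 144)/(-⅓*6*(20 + 6) - 204) = 149/(-⅓*6*26 - 204) = 149/(-52 - 204) = 149/(-256) = 149*(-1/256) = -149/256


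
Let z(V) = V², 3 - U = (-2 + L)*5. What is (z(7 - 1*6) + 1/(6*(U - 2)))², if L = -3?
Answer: 24649/24336 ≈ 1.0129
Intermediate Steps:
U = 28 (U = 3 - (-2 - 3)*5 = 3 - (-5)*5 = 3 - 1*(-25) = 3 + 25 = 28)
(z(7 - 1*6) + 1/(6*(U - 2)))² = ((7 - 1*6)² + 1/(6*(28 - 2)))² = ((7 - 6)² + 1/(6*26))² = (1² + 1/156)² = (1 + 1/156)² = (157/156)² = 24649/24336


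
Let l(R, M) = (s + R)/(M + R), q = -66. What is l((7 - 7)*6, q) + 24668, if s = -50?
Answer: 814069/33 ≈ 24669.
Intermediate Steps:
l(R, M) = (-50 + R)/(M + R)
l((7 - 7)*6, q) + 24668 = (-50 + (7 - 7)*6)/(-66 + (7 - 7)*6) + 24668 = (-50 + 0*6)/(-66 + 0*6) + 24668 = (-50 + 0)/(-66 + 0) + 24668 = -50/(-66) + 24668 = -1/66*(-50) + 24668 = 25/33 + 24668 = 814069/33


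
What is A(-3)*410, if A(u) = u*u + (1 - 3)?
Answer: 2870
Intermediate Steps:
A(u) = -2 + u² (A(u) = u² - 2 = -2 + u²)
A(-3)*410 = (-2 + (-3)²)*410 = (-2 + 9)*410 = 7*410 = 2870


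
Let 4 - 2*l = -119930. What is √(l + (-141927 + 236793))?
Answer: √154833 ≈ 393.49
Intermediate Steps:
l = 59967 (l = 2 - ½*(-119930) = 2 + 59965 = 59967)
√(l + (-141927 + 236793)) = √(59967 + (-141927 + 236793)) = √(59967 + 94866) = √154833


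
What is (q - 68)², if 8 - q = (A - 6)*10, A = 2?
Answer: 400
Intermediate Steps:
q = 48 (q = 8 - (2 - 6)*10 = 8 - (-4)*10 = 8 - 1*(-40) = 8 + 40 = 48)
(q - 68)² = (48 - 68)² = (-20)² = 400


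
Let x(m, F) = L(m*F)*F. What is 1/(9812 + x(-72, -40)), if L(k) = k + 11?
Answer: -1/105828 ≈ -9.4493e-6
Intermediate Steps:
L(k) = 11 + k
x(m, F) = F*(11 + F*m) (x(m, F) = (11 + m*F)*F = (11 + F*m)*F = F*(11 + F*m))
1/(9812 + x(-72, -40)) = 1/(9812 - 40*(11 - 40*(-72))) = 1/(9812 - 40*(11 + 2880)) = 1/(9812 - 40*2891) = 1/(9812 - 115640) = 1/(-105828) = -1/105828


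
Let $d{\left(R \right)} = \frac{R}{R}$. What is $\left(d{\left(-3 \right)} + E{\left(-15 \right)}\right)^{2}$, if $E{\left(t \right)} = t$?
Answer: $196$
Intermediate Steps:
$d{\left(R \right)} = 1$
$\left(d{\left(-3 \right)} + E{\left(-15 \right)}\right)^{2} = \left(1 - 15\right)^{2} = \left(-14\right)^{2} = 196$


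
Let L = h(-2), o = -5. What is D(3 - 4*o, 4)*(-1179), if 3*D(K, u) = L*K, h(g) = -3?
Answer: 27117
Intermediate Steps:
L = -3
D(K, u) = -K (D(K, u) = (-3*K)/3 = -K)
D(3 - 4*o, 4)*(-1179) = -(3 - 4*(-5))*(-1179) = -(3 + 20)*(-1179) = -1*23*(-1179) = -23*(-1179) = 27117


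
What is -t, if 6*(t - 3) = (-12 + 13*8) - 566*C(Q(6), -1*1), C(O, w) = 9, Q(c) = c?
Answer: 2492/3 ≈ 830.67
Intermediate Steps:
t = -2492/3 (t = 3 + ((-12 + 13*8) - 566*9)/6 = 3 + ((-12 + 104) - 5094)/6 = 3 + (92 - 5094)/6 = 3 + (1/6)*(-5002) = 3 - 2501/3 = -2492/3 ≈ -830.67)
-t = -1*(-2492/3) = 2492/3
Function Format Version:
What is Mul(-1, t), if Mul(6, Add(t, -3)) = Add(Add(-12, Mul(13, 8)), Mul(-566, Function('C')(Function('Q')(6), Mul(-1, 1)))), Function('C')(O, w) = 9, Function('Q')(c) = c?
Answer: Rational(2492, 3) ≈ 830.67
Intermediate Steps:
t = Rational(-2492, 3) (t = Add(3, Mul(Rational(1, 6), Add(Add(-12, Mul(13, 8)), Mul(-566, 9)))) = Add(3, Mul(Rational(1, 6), Add(Add(-12, 104), -5094))) = Add(3, Mul(Rational(1, 6), Add(92, -5094))) = Add(3, Mul(Rational(1, 6), -5002)) = Add(3, Rational(-2501, 3)) = Rational(-2492, 3) ≈ -830.67)
Mul(-1, t) = Mul(-1, Rational(-2492, 3)) = Rational(2492, 3)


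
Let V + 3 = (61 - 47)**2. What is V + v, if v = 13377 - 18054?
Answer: -4484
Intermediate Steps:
v = -4677
V = 193 (V = -3 + (61 - 47)**2 = -3 + 14**2 = -3 + 196 = 193)
V + v = 193 - 4677 = -4484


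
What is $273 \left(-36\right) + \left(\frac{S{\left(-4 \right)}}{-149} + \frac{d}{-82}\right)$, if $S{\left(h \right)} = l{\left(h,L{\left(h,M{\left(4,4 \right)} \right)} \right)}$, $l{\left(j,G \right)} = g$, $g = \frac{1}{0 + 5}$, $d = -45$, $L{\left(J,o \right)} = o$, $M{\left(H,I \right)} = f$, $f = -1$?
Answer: $- \frac{600359077}{61090} \approx -9827.5$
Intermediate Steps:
$M{\left(H,I \right)} = -1$
$g = \frac{1}{5} \approx 0.2$
$l{\left(j,G \right)} = \frac{1}{5}$
$S{\left(h \right)} = \frac{1}{5}$
$273 \left(-36\right) + \left(\frac{S{\left(-4 \right)}}{-149} + \frac{d}{-82}\right) = 273 \left(-36\right) + \left(\frac{1}{5 \left(-149\right)} - \frac{45}{-82}\right) = -9828 + \left(\frac{1}{5} \left(- \frac{1}{149}\right) - - \frac{45}{82}\right) = -9828 + \left(- \frac{1}{745} + \frac{45}{82}\right) = -9828 + \frac{33443}{61090} = - \frac{600359077}{61090}$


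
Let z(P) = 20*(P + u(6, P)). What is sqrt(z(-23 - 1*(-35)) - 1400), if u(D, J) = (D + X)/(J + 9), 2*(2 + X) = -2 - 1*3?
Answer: I*sqrt(56770)/7 ≈ 34.038*I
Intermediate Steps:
X = -9/2 (X = -2 + (-2 - 1*3)/2 = -2 + (-2 - 3)/2 = -2 + (1/2)*(-5) = -2 - 5/2 = -9/2 ≈ -4.5000)
u(D, J) = (-9/2 + D)/(9 + J) (u(D, J) = (D - 9/2)/(J + 9) = (-9/2 + D)/(9 + J))
z(P) = 20*P + 30/(9 + P) (z(P) = 20*(P + (-9/2 + 6)/(9 + P)) = 20*(P + (3/2)/(9 + P)) = 20*(P + 3/(2*(9 + P))) = 20*P + 30/(9 + P))
sqrt(z(-23 - 1*(-35)) - 1400) = sqrt(10*(3 + 2*(-23 - 1*(-35))*(9 + (-23 - 1*(-35))))/(9 + (-23 - 1*(-35))) - 1400) = sqrt(10*(3 + 2*(-23 + 35)*(9 + (-23 + 35)))/(9 + (-23 + 35)) - 1400) = sqrt(10*(3 + 2*12*(9 + 12))/(9 + 12) - 1400) = sqrt(10*(3 + 2*12*21)/21 - 1400) = sqrt(10*(1/21)*(3 + 504) - 1400) = sqrt(10*(1/21)*507 - 1400) = sqrt(1690/7 - 1400) = sqrt(-8110/7) = I*sqrt(56770)/7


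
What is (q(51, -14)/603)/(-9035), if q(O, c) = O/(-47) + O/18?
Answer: -493/1536365610 ≈ -3.2089e-7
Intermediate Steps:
q(O, c) = 29*O/846 (q(O, c) = O*(-1/47) + O*(1/18) = -O/47 + O/18 = 29*O/846)
(q(51, -14)/603)/(-9035) = (((29/846)*51)/603)/(-9035) = ((493/282)*(1/603))*(-1/9035) = (493/170046)*(-1/9035) = -493/1536365610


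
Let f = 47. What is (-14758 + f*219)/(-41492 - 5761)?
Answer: 235/2487 ≈ 0.094491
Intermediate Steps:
(-14758 + f*219)/(-41492 - 5761) = (-14758 + 47*219)/(-41492 - 5761) = (-14758 + 10293)/(-47253) = -4465*(-1/47253) = 235/2487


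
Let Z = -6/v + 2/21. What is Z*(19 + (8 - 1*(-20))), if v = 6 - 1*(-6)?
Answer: -799/42 ≈ -19.024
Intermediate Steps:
v = 12 (v = 6 + 6 = 12)
Z = -17/42 (Z = -6/12 + 2/21 = -6*1/12 + 2*(1/21) = -½ + 2/21 = -17/42 ≈ -0.40476)
Z*(19 + (8 - 1*(-20))) = -17*(19 + (8 - 1*(-20)))/42 = -17*(19 + (8 + 20))/42 = -17*(19 + 28)/42 = -17/42*47 = -799/42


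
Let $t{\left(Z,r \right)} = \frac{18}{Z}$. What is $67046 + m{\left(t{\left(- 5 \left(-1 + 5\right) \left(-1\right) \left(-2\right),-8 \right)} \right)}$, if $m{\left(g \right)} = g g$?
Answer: $\frac{26818481}{400} \approx 67046.0$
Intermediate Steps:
$m{\left(g \right)} = g^{2}$
$67046 + m{\left(t{\left(- 5 \left(-1 + 5\right) \left(-1\right) \left(-2\right),-8 \right)} \right)} = 67046 + \left(\frac{18}{- 5 \left(-1 + 5\right) \left(-1\right) \left(-2\right)}\right)^{2} = 67046 + \left(\frac{18}{- 5 \cdot 4 \left(-1\right) \left(-2\right)}\right)^{2} = 67046 + \left(\frac{18}{\left(-5\right) \left(-4\right) \left(-2\right)}\right)^{2} = 67046 + \left(\frac{18}{20 \left(-2\right)}\right)^{2} = 67046 + \left(\frac{18}{-40}\right)^{2} = 67046 + \left(18 \left(- \frac{1}{40}\right)\right)^{2} = 67046 + \left(- \frac{9}{20}\right)^{2} = 67046 + \frac{81}{400} = \frac{26818481}{400}$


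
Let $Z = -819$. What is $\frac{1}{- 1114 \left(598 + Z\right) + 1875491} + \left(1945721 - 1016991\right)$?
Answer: $\frac{1970472510051}{2121685} \approx 9.2873 \cdot 10^{5}$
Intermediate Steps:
$\frac{1}{- 1114 \left(598 + Z\right) + 1875491} + \left(1945721 - 1016991\right) = \frac{1}{- 1114 \left(598 - 819\right) + 1875491} + \left(1945721 - 1016991\right) = \frac{1}{\left(-1114\right) \left(-221\right) + 1875491} + \left(1945721 - 1016991\right) = \frac{1}{246194 + 1875491} + 928730 = \frac{1}{2121685} + 928730 = \frac{1970472510051}{2121685}$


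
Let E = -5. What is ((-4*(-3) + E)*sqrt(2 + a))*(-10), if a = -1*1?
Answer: -70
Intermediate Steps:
a = -1
((-4*(-3) + E)*sqrt(2 + a))*(-10) = ((-4*(-3) - 5)*sqrt(2 - 1))*(-10) = ((12 - 5)*sqrt(1))*(-10) = (7*1)*(-10) = 7*(-10) = -70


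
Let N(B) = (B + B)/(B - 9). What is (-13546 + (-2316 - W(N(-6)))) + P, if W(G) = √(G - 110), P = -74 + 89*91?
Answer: -7837 - I*√2730/5 ≈ -7837.0 - 10.45*I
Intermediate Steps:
N(B) = 2*B/(-9 + B) (N(B) = (2*B)/(-9 + B) = 2*B/(-9 + B))
P = 8025 (P = -74 + 8099 = 8025)
W(G) = √(-110 + G)
(-13546 + (-2316 - W(N(-6)))) + P = (-13546 + (-2316 - √(-110 + 2*(-6)/(-9 - 6)))) + 8025 = (-13546 + (-2316 - √(-110 + 2*(-6)/(-15)))) + 8025 = (-13546 + (-2316 - √(-110 + 2*(-6)*(-1/15)))) + 8025 = (-13546 + (-2316 - √(-110 + ⅘))) + 8025 = (-13546 + (-2316 - √(-546/5))) + 8025 = (-13546 + (-2316 - I*√2730/5)) + 8025 = (-15862 - I*√2730/5) + 8025 = -7837 - I*√2730/5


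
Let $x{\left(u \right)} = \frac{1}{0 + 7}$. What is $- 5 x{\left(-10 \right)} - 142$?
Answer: $- \frac{999}{7} \approx -142.71$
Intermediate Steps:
$x{\left(u \right)} = \frac{1}{7}$
$- 5 x{\left(-10 \right)} - 142 = \left(-5\right) \frac{1}{7} - 142 = - \frac{5}{7} - 142 = - \frac{999}{7}$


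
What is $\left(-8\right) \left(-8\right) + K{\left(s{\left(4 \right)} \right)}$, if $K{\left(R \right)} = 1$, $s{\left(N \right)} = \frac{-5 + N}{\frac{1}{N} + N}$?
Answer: $65$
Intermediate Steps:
$s{\left(N \right)} = \frac{-5 + N}{N + \frac{1}{N}}$
$\left(-8\right) \left(-8\right) + K{\left(s{\left(4 \right)} \right)} = \left(-8\right) \left(-8\right) + 1 = 64 + 1 = 65$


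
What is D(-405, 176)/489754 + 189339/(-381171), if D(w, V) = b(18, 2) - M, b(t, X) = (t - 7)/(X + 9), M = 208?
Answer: -30936145001/62226673978 ≈ -0.49715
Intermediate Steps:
b(t, X) = (-7 + t)/(9 + X)
D(w, V) = -207 (D(w, V) = (-7 + 18)/(9 + 2) - 1*208 = 11/11 - 208 = (1/11)*11 - 208 = 1 - 208 = -207)
D(-405, 176)/489754 + 189339/(-381171) = -207/489754 + 189339/(-381171) = -207*1/489754 + 189339*(-1/381171) = -207/489754 - 63113/127057 = -30936145001/62226673978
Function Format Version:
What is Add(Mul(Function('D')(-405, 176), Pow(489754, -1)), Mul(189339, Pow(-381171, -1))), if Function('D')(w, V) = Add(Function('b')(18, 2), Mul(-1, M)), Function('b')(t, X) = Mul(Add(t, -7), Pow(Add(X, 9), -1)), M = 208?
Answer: Rational(-30936145001, 62226673978) ≈ -0.49715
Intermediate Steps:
Function('b')(t, X) = Mul(Pow(Add(9, X), -1), Add(-7, t)) (Function('b')(t, X) = Mul(Add(-7, t), Pow(Add(9, X), -1)) = Mul(Pow(Add(9, X), -1), Add(-7, t)))
Function('D')(w, V) = -207 (Function('D')(w, V) = Add(Mul(Pow(Add(9, 2), -1), Add(-7, 18)), Mul(-1, 208)) = Add(Mul(Pow(11, -1), 11), -208) = Add(Mul(Rational(1, 11), 11), -208) = Add(1, -208) = -207)
Add(Mul(Function('D')(-405, 176), Pow(489754, -1)), Mul(189339, Pow(-381171, -1))) = Add(Mul(-207, Pow(489754, -1)), Mul(189339, Pow(-381171, -1))) = Add(Mul(-207, Rational(1, 489754)), Mul(189339, Rational(-1, 381171))) = Add(Rational(-207, 489754), Rational(-63113, 127057)) = Rational(-30936145001, 62226673978)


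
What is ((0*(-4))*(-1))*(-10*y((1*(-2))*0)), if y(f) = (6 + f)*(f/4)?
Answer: 0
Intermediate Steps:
y(f) = f*(6 + f)/4 (y(f) = (6 + f)*(f*(¼)) = (6 + f)*(f/4) = f*(6 + f)/4)
((0*(-4))*(-1))*(-10*y((1*(-2))*0)) = ((0*(-4))*(-1))*(-5*(1*(-2))*0*(6 + (1*(-2))*0)/2) = (0*(-1))*(-5*(-2*0)*(6 - 2*0)/2) = 0*(-5*0*(6 + 0)/2) = 0*(-5*0*6/2) = 0*(-10*0) = 0*0 = 0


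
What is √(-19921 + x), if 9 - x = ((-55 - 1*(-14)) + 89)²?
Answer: 2*I*√5554 ≈ 149.05*I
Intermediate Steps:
x = -2295 (x = 9 - ((-55 - 1*(-14)) + 89)² = 9 - ((-55 + 14) + 89)² = 9 - (-41 + 89)² = 9 - 1*48² = 9 - 1*2304 = 9 - 2304 = -2295)
√(-19921 + x) = √(-19921 - 2295) = √(-22216) = 2*I*√5554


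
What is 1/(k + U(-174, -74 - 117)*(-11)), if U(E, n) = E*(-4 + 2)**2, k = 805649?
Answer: 1/813305 ≈ 1.2296e-6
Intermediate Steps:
U(E, n) = 4*E (U(E, n) = E*(-2)**2 = E*4 = 4*E)
1/(k + U(-174, -74 - 117)*(-11)) = 1/(805649 + (4*(-174))*(-11)) = 1/(805649 - 696*(-11)) = 1/(805649 + 7656) = 1/813305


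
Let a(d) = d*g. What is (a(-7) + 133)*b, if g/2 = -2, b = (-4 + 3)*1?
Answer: -161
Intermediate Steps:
b = -1 (b = -1*1 = -1)
g = -4 (g = 2*(-2) = -4)
a(d) = -4*d (a(d) = d*(-4) = -4*d)
(a(-7) + 133)*b = (-4*(-7) + 133)*(-1) = (28 + 133)*(-1) = 161*(-1) = -161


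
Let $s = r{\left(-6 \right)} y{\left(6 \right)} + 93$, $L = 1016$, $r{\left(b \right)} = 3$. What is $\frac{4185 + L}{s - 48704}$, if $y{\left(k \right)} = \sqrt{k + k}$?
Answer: $- \frac{252825811}{2363029213} - \frac{31206 \sqrt{3}}{2363029213} \approx -0.10702$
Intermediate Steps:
$y{\left(k \right)} = \sqrt{2} \sqrt{k}$ ($y{\left(k \right)} = \sqrt{2 k} = \sqrt{2} \sqrt{k}$)
$s = 93 + 6 \sqrt{3}$ ($s = 3 \sqrt{2} \sqrt{6} + 93 = 3 \cdot 2 \sqrt{3} + 93 = 6 \sqrt{3} + 93 = 93 + 6 \sqrt{3} \approx 103.39$)
$\frac{4185 + L}{s - 48704} = \frac{4185 + 1016}{\left(93 + 6 \sqrt{3}\right) - 48704} = \frac{5201}{-48611 + 6 \sqrt{3}}$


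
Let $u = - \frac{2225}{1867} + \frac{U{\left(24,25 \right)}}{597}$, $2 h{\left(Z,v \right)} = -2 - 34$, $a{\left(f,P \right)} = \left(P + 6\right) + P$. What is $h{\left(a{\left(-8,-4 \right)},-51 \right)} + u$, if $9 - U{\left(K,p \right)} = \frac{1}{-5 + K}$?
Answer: $- \frac{406113643}{21177381} \approx -19.177$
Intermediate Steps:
$U{\left(K,p \right)} = 9 - \frac{1}{-5 + K}$
$a{\left(f,P \right)} = 6 + 2 P$ ($a{\left(f,P \right)} = \left(6 + P\right) + P = 6 + 2 P$)
$h{\left(Z,v \right)} = -18$ ($h{\left(Z,v \right)} = \frac{-2 - 34}{2} = \frac{1}{2} \left(-36\right) = -18$)
$u = - \frac{24920785}{21177381}$ ($u = - \frac{2225}{1867} + \frac{\frac{1}{-5 + 24} \left(-46 + 9 \cdot 24\right)}{597} = \left(-2225\right) \frac{1}{1867} + \frac{-46 + 216}{19} \cdot \frac{1}{597} = - \frac{2225}{1867} + \frac{1}{19} \cdot 170 \cdot \frac{1}{597} = - \frac{2225}{1867} + \frac{170}{19} \cdot \frac{1}{597} = - \frac{2225}{1867} + \frac{170}{11343} = - \frac{24920785}{21177381} \approx -1.1768$)
$h{\left(a{\left(-8,-4 \right)},-51 \right)} + u = -18 - \frac{24920785}{21177381} = - \frac{406113643}{21177381}$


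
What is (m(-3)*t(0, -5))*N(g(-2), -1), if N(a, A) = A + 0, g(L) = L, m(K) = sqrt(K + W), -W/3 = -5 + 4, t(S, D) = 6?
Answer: 0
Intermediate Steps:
W = 3 (W = -3*(-5 + 4) = -3*(-1) = 3)
m(K) = sqrt(3 + K) (m(K) = sqrt(K + 3) = sqrt(3 + K))
N(a, A) = A
(m(-3)*t(0, -5))*N(g(-2), -1) = (sqrt(3 - 3)*6)*(-1) = (sqrt(0)*6)*(-1) = (0*6)*(-1) = 0*(-1) = 0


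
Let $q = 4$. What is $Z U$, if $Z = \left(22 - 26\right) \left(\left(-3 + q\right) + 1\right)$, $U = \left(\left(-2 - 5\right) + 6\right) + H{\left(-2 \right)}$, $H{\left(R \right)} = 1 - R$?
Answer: $-16$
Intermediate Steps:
$U = 2$ ($U = \left(\left(-2 - 5\right) + 6\right) + \left(1 - -2\right) = \left(\left(-2 - 5\right) + 6\right) + \left(1 + 2\right) = \left(-7 + 6\right) + 3 = -1 + 3 = 2$)
$Z = -8$ ($Z = \left(22 - 26\right) \left(\left(-3 + 4\right) + 1\right) = - 4 \left(1 + 1\right) = \left(-4\right) 2 = -8$)
$Z U = \left(-8\right) 2 = -16$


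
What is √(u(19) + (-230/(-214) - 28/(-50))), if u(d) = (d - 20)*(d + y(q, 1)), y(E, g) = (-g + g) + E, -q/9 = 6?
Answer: √10485786/535 ≈ 6.0527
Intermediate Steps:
q = -54 (q = -9*6 = -54)
y(E, g) = E (y(E, g) = 0 + E = E)
u(d) = (-54 + d)*(-20 + d) (u(d) = (d - 20)*(d - 54) = (-20 + d)*(-54 + d) = (-54 + d)*(-20 + d))
√(u(19) + (-230/(-214) - 28/(-50))) = √((1080 + 19² - 74*19) + (-230/(-214) - 28/(-50))) = √((1080 + 361 - 1406) + (-230*(-1/214) - 28*(-1/50))) = √(35 + (115/107 + 14/25)) = √(35 + 4373/2675) = √(97998/2675) = √10485786/535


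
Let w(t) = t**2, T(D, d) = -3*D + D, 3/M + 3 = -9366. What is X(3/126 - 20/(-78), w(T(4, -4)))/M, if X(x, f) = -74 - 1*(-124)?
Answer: -156150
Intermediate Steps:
M = -1/3123 (M = 3/(-3 - 9366) = 3/(-9369) = 3*(-1/9369) = -1/3123 ≈ -0.00032020)
T(D, d) = -2*D
X(x, f) = 50 (X(x, f) = -74 + 124 = 50)
X(3/126 - 20/(-78), w(T(4, -4)))/M = 50/(-1/3123) = 50*(-3123) = -156150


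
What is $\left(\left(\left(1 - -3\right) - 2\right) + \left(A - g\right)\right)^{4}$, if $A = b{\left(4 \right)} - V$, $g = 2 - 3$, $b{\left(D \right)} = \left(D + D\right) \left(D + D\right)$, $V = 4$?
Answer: $15752961$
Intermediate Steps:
$b{\left(D \right)} = 4 D^{2}$ ($b{\left(D \right)} = 2 D 2 D = 4 D^{2}$)
$g = -1$ ($g = 2 - 3 = -1$)
$A = 60$ ($A = 4 \cdot 4^{2} - 4 = 4 \cdot 16 - 4 = 64 - 4 = 60$)
$\left(\left(\left(1 - -3\right) - 2\right) + \left(A - g\right)\right)^{4} = \left(\left(\left(1 - -3\right) - 2\right) + \left(60 - -1\right)\right)^{4} = \left(\left(\left(1 + 3\right) - 2\right) + \left(60 + 1\right)\right)^{4} = \left(\left(4 - 2\right) + 61\right)^{4} = \left(2 + 61\right)^{4} = 63^{4} = 15752961$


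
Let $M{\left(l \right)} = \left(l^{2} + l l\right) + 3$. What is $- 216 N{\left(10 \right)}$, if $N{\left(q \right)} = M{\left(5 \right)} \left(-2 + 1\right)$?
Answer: $11448$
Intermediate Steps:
$M{\left(l \right)} = 3 + 2 l^{2}$ ($M{\left(l \right)} = \left(l^{2} + l^{2}\right) + 3 = 2 l^{2} + 3 = 3 + 2 l^{2}$)
$N{\left(q \right)} = -53$ ($N{\left(q \right)} = \left(3 + 2 \cdot 5^{2}\right) \left(-2 + 1\right) = \left(3 + 2 \cdot 25\right) \left(-1\right) = \left(3 + 50\right) \left(-1\right) = 53 \left(-1\right) = -53$)
$- 216 N{\left(10 \right)} = \left(-216\right) \left(-53\right) = 11448$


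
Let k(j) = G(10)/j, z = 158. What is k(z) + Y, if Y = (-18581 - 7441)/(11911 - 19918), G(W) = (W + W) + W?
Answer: 725281/210851 ≈ 3.4398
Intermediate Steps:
G(W) = 3*W (G(W) = 2*W + W = 3*W)
k(j) = 30/j (k(j) = (3*10)/j = 30/j)
Y = 8674/2669 (Y = -26022/(-8007) = -26022*(-1/8007) = 8674/2669 ≈ 3.2499)
k(z) + Y = 30/158 + 8674/2669 = 30*(1/158) + 8674/2669 = 15/79 + 8674/2669 = 725281/210851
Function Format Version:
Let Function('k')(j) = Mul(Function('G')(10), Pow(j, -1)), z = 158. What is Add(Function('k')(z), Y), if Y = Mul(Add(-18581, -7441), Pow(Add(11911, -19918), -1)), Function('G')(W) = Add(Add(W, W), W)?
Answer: Rational(725281, 210851) ≈ 3.4398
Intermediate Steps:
Function('G')(W) = Mul(3, W) (Function('G')(W) = Add(Mul(2, W), W) = Mul(3, W))
Function('k')(j) = Mul(30, Pow(j, -1)) (Function('k')(j) = Mul(Mul(3, 10), Pow(j, -1)) = Mul(30, Pow(j, -1)))
Y = Rational(8674, 2669) (Y = Mul(-26022, Pow(-8007, -1)) = Mul(-26022, Rational(-1, 8007)) = Rational(8674, 2669) ≈ 3.2499)
Add(Function('k')(z), Y) = Add(Mul(30, Pow(158, -1)), Rational(8674, 2669)) = Add(Mul(30, Rational(1, 158)), Rational(8674, 2669)) = Add(Rational(15, 79), Rational(8674, 2669)) = Rational(725281, 210851)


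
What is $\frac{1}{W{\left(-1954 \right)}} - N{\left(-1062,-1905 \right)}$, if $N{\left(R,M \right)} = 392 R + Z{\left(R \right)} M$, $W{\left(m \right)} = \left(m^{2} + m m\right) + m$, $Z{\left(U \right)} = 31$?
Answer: $\frac{3629022755803}{7634278} \approx 4.7536 \cdot 10^{5}$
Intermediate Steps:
$W{\left(m \right)} = m + 2 m^{2}$ ($W{\left(m \right)} = \left(m^{2} + m^{2}\right) + m = 2 m^{2} + m = m + 2 m^{2}$)
$N{\left(R,M \right)} = 31 M + 392 R$ ($N{\left(R,M \right)} = 392 R + 31 M = 31 M + 392 R$)
$\frac{1}{W{\left(-1954 \right)}} - N{\left(-1062,-1905 \right)} = \frac{1}{\left(-1954\right) \left(1 + 2 \left(-1954\right)\right)} - \left(31 \left(-1905\right) + 392 \left(-1062\right)\right) = \frac{1}{\left(-1954\right) \left(1 - 3908\right)} - \left(-59055 - 416304\right) = \frac{1}{\left(-1954\right) \left(-3907\right)} - -475359 = \frac{1}{7634278} + 475359 = \frac{3629022755803}{7634278}$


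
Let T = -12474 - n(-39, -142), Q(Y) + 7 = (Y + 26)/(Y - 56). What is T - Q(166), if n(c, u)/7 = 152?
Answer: -744301/55 ≈ -13533.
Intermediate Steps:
n(c, u) = 1064 (n(c, u) = 7*152 = 1064)
Q(Y) = -7 + (26 + Y)/(-56 + Y) (Q(Y) = -7 + (Y + 26)/(Y - 56) = -7 + (26 + Y)/(-56 + Y))
T = -13538 (T = -12474 - 1*1064 = -12474 - 1064 = -13538)
T - Q(166) = -13538 - 2*(209 - 3*166)/(-56 + 166) = -13538 - 2*(209 - 498)/110 = -13538 - 2*(-289)/110 = -13538 - 1*(-289/55) = -13538 + 289/55 = -744301/55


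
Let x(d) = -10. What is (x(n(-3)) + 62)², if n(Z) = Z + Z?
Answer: 2704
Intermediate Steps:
n(Z) = 2*Z
(x(n(-3)) + 62)² = (-10 + 62)² = 52² = 2704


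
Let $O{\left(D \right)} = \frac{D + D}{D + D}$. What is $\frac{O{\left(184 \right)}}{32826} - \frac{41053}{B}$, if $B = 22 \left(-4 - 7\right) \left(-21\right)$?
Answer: $- \frac{112300058}{13901811} \approx -8.0781$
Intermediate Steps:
$B = 5082$ ($B = 22 \left(-4 - 7\right) \left(-21\right) = 22 \left(-11\right) \left(-21\right) = \left(-242\right) \left(-21\right) = 5082$)
$O{\left(D \right)} = 1$ ($O{\left(D \right)} = \frac{2 D}{2 D} = 2 D \frac{1}{2 D} = 1$)
$\frac{O{\left(184 \right)}}{32826} - \frac{41053}{B} = 1 \cdot \frac{1}{32826} - \frac{41053}{5082} = \frac{1}{32826} - \frac{41053}{5082} = - \frac{112300058}{13901811}$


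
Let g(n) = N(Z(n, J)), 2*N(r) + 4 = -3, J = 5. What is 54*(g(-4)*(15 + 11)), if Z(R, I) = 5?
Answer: -4914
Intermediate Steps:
N(r) = -7/2 (N(r) = -2 + (½)*(-3) = -2 - 3/2 = -7/2)
g(n) = -7/2
54*(g(-4)*(15 + 11)) = 54*(-7*(15 + 11)/2) = 54*(-7/2*26) = 54*(-91) = -4914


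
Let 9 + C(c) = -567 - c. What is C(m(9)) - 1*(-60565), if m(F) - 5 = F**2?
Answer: 59903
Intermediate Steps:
m(F) = 5 + F**2
C(c) = -576 - c (C(c) = -9 + (-567 - c) = -576 - c)
C(m(9)) - 1*(-60565) = (-576 - (5 + 9**2)) - 1*(-60565) = (-576 - (5 + 81)) + 60565 = (-576 - 1*86) + 60565 = (-576 - 86) + 60565 = -662 + 60565 = 59903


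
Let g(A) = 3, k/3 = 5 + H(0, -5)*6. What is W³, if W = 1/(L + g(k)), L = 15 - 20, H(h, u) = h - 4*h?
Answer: -⅛ ≈ -0.12500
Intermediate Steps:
H(h, u) = -3*h
k = 15 (k = 3*(5 - 3*0*6) = 3*(5 + 0*6) = 3*(5 + 0) = 3*5 = 15)
L = -5
W = -½ (W = 1/(-5 + 3) = 1/(-2) = -½ ≈ -0.50000)
W³ = (-½)³ = -⅛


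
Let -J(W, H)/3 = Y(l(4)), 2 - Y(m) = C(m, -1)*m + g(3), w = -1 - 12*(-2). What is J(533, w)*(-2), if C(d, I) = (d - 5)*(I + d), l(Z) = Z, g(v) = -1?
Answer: 90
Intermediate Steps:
C(d, I) = (-5 + d)*(I + d)
w = 23 (w = -1 + 24 = 23)
Y(m) = 3 - m*(5 + m² - 6*m) (Y(m) = 2 - ((m² - 5*(-1) - 5*m - m)*m - 1) = 2 - ((m² + 5 - 5*m - m)*m - 1) = 2 - ((5 + m² - 6*m)*m - 1) = 2 - (m*(5 + m² - 6*m) - 1) = 2 - (-1 + m*(5 + m² - 6*m)) = 2 + (1 - m*(5 + m² - 6*m)) = 3 - m*(5 + m² - 6*m))
J(W, H) = -45 (J(W, H) = -3*(3 - 1*4*(5 + 4² - 6*4)) = -3*(3 - 1*4*(5 + 16 - 24)) = -3*(3 - 1*4*(-3)) = -3*(3 + 12) = -3*15 = -45)
J(533, w)*(-2) = -45*(-2) = 90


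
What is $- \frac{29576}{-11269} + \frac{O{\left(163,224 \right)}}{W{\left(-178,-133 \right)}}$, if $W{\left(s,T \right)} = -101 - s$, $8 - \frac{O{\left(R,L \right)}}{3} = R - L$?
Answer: $\frac{4610035}{867713} \approx 5.3129$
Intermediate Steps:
$O{\left(R,L \right)} = 24 - 3 R + 3 L$ ($O{\left(R,L \right)} = 24 - 3 \left(R - L\right) = 24 + \left(- 3 R + 3 L\right) = 24 - 3 R + 3 L$)
$- \frac{29576}{-11269} + \frac{O{\left(163,224 \right)}}{W{\left(-178,-133 \right)}} = - \frac{29576}{-11269} + \frac{24 - 489 + 3 \cdot 224}{-101 - -178} = \left(-29576\right) \left(- \frac{1}{11269}\right) + \frac{24 - 489 + 672}{-101 + 178} = \frac{29576}{11269} + \frac{207}{77} = \frac{4610035}{867713}$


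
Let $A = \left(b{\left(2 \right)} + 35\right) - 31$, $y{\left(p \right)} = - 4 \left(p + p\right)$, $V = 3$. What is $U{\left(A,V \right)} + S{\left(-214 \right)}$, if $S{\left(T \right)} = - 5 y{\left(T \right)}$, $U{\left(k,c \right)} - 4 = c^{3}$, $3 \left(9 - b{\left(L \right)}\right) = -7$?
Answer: $-8529$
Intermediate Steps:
$b{\left(L \right)} = \frac{34}{3}$ ($b{\left(L \right)} = 9 - - \frac{7}{3} = 9 + \frac{7}{3} = \frac{34}{3}$)
$y{\left(p \right)} = - 8 p$ ($y{\left(p \right)} = - 4 \cdot 2 p = - 8 p$)
$A = \frac{46}{3}$ ($A = \left(\frac{34}{3} + 35\right) - 31 = \frac{139}{3} - 31 = \frac{46}{3} \approx 15.333$)
$U{\left(k,c \right)} = 4 + c^{3}$
$S{\left(T \right)} = 40 T$ ($S{\left(T \right)} = - 5 \left(- 8 T\right) = 40 T$)
$U{\left(A,V \right)} + S{\left(-214 \right)} = \left(4 + 3^{3}\right) + 40 \left(-214\right) = \left(4 + 27\right) - 8560 = 31 - 8560 = -8529$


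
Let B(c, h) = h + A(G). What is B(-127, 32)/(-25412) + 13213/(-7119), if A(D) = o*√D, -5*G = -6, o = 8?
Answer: -83999141/45227007 - 2*√30/31765 ≈ -1.8576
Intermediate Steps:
G = 6/5 (G = -⅕*(-6) = 6/5 ≈ 1.2000)
A(D) = 8*√D
B(c, h) = h + 8*√30/5 (B(c, h) = h + 8*√(6/5) = h + 8*(√30/5) = h + 8*√30/5)
B(-127, 32)/(-25412) + 13213/(-7119) = (32 + 8*√30/5)/(-25412) + 13213/(-7119) = (32 + 8*√30/5)*(-1/25412) + 13213*(-1/7119) = (-8/6353 - 2*√30/31765) - 13213/7119 = -83999141/45227007 - 2*√30/31765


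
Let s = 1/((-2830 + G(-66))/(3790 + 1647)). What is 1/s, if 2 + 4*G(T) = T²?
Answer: -3483/10874 ≈ -0.32031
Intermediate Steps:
G(T) = -½ + T²/4
s = -10874/3483 (s = 1/((-2830 + (-½ + (¼)*(-66)²))/(3790 + 1647)) = 1/((-2830 + (-½ + (¼)*4356))/5437) = 1/((-2830 + (-½ + 1089))*(1/5437)) = 1/((-2830 + 2177/2)*(1/5437)) = 1/(-3483/2*1/5437) = 1/(-3483/10874) = -10874/3483 ≈ -3.1220)
1/s = 1/(-10874/3483) = -3483/10874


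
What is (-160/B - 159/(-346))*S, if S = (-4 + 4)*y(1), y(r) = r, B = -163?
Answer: 0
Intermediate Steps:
S = 0 (S = (-4 + 4)*1 = 0*1 = 0)
(-160/B - 159/(-346))*S = (-160/(-163) - 159/(-346))*0 = (-160*(-1/163) - 159*(-1/346))*0 = (160/163 + 159/346)*0 = (81277/56398)*0 = 0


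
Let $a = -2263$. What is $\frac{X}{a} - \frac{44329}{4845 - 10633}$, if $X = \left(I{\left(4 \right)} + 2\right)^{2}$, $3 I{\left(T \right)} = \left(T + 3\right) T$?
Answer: $\frac{896157815}{117884196} \approx 7.602$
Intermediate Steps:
$I{\left(T \right)} = \frac{T \left(3 + T\right)}{3}$ ($I{\left(T \right)} = \frac{\left(T + 3\right) T}{3} = \frac{\left(3 + T\right) T}{3} = \frac{T \left(3 + T\right)}{3}$)
$X = \frac{1156}{9}$ ($X = \left(\frac{1}{3} \cdot 4 \left(3 + 4\right) + 2\right)^{2} = \left(\frac{1}{3} \cdot 4 \cdot 7 + 2\right)^{2} = \left(\frac{28}{3} + 2\right)^{2} = \left(\frac{34}{3}\right)^{2} = \frac{1156}{9} \approx 128.44$)
$\frac{X}{a} - \frac{44329}{4845 - 10633} = \frac{1156}{9 \left(-2263\right)} - \frac{44329}{4845 - 10633} = \frac{1156}{9} \left(- \frac{1}{2263}\right) - \frac{44329}{-5788} = - \frac{1156}{20367} - - \frac{44329}{5788} = - \frac{1156}{20367} + \frac{44329}{5788} = \frac{896157815}{117884196}$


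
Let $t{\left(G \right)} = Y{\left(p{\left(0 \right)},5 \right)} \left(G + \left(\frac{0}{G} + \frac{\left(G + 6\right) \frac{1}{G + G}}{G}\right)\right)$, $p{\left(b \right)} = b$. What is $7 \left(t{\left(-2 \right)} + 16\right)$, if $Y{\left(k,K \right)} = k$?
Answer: $112$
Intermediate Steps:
$t{\left(G \right)} = 0$ ($t{\left(G \right)} = 0 \left(G + \left(\frac{0}{G} + \frac{\left(G + 6\right) \frac{1}{G + G}}{G}\right)\right) = 0 \left(G + \left(0 + \frac{\left(6 + G\right) \frac{1}{2 G}}{G}\right)\right) = 0 \left(G + \left(0 + \frac{\frac{1}{2} \frac{1}{G} \left(6 + G\right)}{G}\right)\right) = 0 \left(G + \left(0 + \frac{6 + G}{2 G^{2}}\right)\right) = 0 \left(G + \frac{6 + G}{2 G^{2}}\right) = 0$)
$7 \left(t{\left(-2 \right)} + 16\right) = 7 \left(0 + 16\right) = 7 \cdot 16 = 112$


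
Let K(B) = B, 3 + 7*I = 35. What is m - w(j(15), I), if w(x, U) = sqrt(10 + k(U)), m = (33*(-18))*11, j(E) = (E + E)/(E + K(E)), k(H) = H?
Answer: -6534 - sqrt(714)/7 ≈ -6537.8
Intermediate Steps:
I = 32/7 (I = -3/7 + (1/7)*35 = -3/7 + 5 = 32/7 ≈ 4.5714)
j(E) = 1 (j(E) = (E + E)/(E + E) = (2*E)/((2*E)) = (2*E)*(1/(2*E)) = 1)
m = -6534 (m = -594*11 = -6534)
w(x, U) = sqrt(10 + U)
m - w(j(15), I) = -6534 - sqrt(10 + 32/7) = -6534 - sqrt(102/7) = -6534 - sqrt(714)/7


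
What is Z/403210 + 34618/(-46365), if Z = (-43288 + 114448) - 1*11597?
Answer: -2239337057/3738966330 ≈ -0.59892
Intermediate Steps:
Z = 59563 (Z = 71160 - 11597 = 59563)
Z/403210 + 34618/(-46365) = 59563/403210 + 34618/(-46365) = 59563*(1/403210) + 34618*(-1/46365) = 59563/403210 - 34618/46365 = -2239337057/3738966330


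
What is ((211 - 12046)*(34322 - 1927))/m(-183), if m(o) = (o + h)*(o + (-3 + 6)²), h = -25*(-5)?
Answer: -127798275/3364 ≈ -37990.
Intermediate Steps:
h = 125
m(o) = (9 + o)*(125 + o) (m(o) = (o + 125)*(o + (-3 + 6)²) = (125 + o)*(o + 3²) = (125 + o)*(o + 9) = (125 + o)*(9 + o) = (9 + o)*(125 + o))
((211 - 12046)*(34322 - 1927))/m(-183) = ((211 - 12046)*(34322 - 1927))/(1125 + (-183)² + 134*(-183)) = (-11835*32395)/(1125 + 33489 - 24522) = -383394825/10092 = -383394825*1/10092 = -127798275/3364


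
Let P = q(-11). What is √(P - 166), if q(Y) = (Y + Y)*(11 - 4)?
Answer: 8*I*√5 ≈ 17.889*I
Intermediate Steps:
q(Y) = 14*Y (q(Y) = (2*Y)*7 = 14*Y)
P = -154 (P = 14*(-11) = -154)
√(P - 166) = √(-154 - 166) = √(-320) = 8*I*√5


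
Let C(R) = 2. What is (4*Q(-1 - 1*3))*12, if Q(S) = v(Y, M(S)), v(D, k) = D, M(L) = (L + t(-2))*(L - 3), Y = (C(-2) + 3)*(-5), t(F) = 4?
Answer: -1200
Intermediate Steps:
Y = -25 (Y = (2 + 3)*(-5) = 5*(-5) = -25)
M(L) = (-3 + L)*(4 + L) (M(L) = (L + 4)*(L - 3) = (4 + L)*(-3 + L) = (-3 + L)*(4 + L))
Q(S) = -25
(4*Q(-1 - 1*3))*12 = (4*(-25))*12 = -100*12 = -1200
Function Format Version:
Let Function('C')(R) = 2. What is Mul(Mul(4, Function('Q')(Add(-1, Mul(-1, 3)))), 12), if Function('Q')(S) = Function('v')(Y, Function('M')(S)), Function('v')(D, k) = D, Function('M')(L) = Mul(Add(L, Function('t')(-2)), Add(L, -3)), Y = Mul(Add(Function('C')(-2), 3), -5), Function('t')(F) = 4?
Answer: -1200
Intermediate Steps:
Y = -25 (Y = Mul(Add(2, 3), -5) = Mul(5, -5) = -25)
Function('M')(L) = Mul(Add(-3, L), Add(4, L)) (Function('M')(L) = Mul(Add(L, 4), Add(L, -3)) = Mul(Add(4, L), Add(-3, L)) = Mul(Add(-3, L), Add(4, L)))
Function('Q')(S) = -25
Mul(Mul(4, Function('Q')(Add(-1, Mul(-1, 3)))), 12) = Mul(Mul(4, -25), 12) = Mul(-100, 12) = -1200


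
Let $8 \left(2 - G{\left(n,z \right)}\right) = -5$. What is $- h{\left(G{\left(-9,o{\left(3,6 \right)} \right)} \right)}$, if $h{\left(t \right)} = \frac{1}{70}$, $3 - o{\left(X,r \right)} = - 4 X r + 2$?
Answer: $- \frac{1}{70} \approx -0.014286$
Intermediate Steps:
$o{\left(X,r \right)} = 1 + 4 X r$ ($o{\left(X,r \right)} = 3 - \left(- 4 X r + 2\right) = 3 - \left(2 - 4 X r\right) = 3 + \left(-2 + 4 X r\right) = 1 + 4 X r$)
$G{\left(n,z \right)} = \frac{21}{8}$ ($G{\left(n,z \right)} = 2 - - \frac{5}{8} = 2 + \frac{5}{8} = \frac{21}{8}$)
$h{\left(t \right)} = \frac{1}{70}$
$- h{\left(G{\left(-9,o{\left(3,6 \right)} \right)} \right)} = \left(-1\right) \frac{1}{70} = - \frac{1}{70}$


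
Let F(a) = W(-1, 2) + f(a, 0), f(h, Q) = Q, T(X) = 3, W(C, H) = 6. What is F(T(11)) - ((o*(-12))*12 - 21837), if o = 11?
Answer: 23427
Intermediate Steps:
F(a) = 6 (F(a) = 6 + 0 = 6)
F(T(11)) - ((o*(-12))*12 - 21837) = 6 - ((11*(-12))*12 - 21837) = 6 - (-132*12 - 21837) = 6 - (-1584 - 21837) = 6 - 1*(-23421) = 6 + 23421 = 23427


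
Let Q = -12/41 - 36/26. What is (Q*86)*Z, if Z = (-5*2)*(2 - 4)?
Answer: -1537680/533 ≈ -2885.0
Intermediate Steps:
Q = -894/533 (Q = -12*1/41 - 36*1/26 = -12/41 - 18/13 = -894/533 ≈ -1.6773)
Z = 20 (Z = -10*(-2) = 20)
(Q*86)*Z = -894/533*86*20 = -76884/533*20 = -1537680/533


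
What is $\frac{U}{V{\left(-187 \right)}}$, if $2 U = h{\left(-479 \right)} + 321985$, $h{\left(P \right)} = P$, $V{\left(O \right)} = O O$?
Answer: $\frac{160753}{34969} \approx 4.597$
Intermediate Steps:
$V{\left(O \right)} = O^{2}$
$U = 160753$ ($U = \frac{-479 + 321985}{2} = \frac{1}{2} \cdot 321506 = 160753$)
$\frac{U}{V{\left(-187 \right)}} = \frac{160753}{\left(-187\right)^{2}} = \frac{160753}{34969}$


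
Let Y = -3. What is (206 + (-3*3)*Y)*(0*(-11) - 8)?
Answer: -1864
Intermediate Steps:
(206 + (-3*3)*Y)*(0*(-11) - 8) = (206 - 3*3*(-3))*(0*(-11) - 8) = (206 - 9*(-3))*(0 - 8) = (206 + 27)*(-8) = 233*(-8) = -1864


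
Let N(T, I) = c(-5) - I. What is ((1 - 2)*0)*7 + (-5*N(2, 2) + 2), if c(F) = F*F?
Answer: -113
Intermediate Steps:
c(F) = F²
N(T, I) = 25 - I (N(T, I) = (-5)² - I = 25 - I)
((1 - 2)*0)*7 + (-5*N(2, 2) + 2) = ((1 - 2)*0)*7 + (-5*(25 - 1*2) + 2) = -1*0*7 + (-5*(25 - 2) + 2) = 0*7 + (-5*23 + 2) = 0 + (-115 + 2) = 0 - 113 = -113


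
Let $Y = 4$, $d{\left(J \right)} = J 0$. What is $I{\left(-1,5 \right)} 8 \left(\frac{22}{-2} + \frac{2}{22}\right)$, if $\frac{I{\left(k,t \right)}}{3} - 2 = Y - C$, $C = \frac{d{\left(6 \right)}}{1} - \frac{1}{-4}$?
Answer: $- \frac{16560}{11} \approx -1505.5$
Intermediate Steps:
$d{\left(J \right)} = 0$
$C = \frac{1}{4}$ ($C = \frac{0}{1} - \frac{1}{-4} = 0 \cdot 1 - - \frac{1}{4} = 0 + \frac{1}{4} = \frac{1}{4} \approx 0.25$)
$I{\left(k,t \right)} = \frac{69}{4}$ ($I{\left(k,t \right)} = 6 + 3 \left(4 - \frac{1}{4}\right) = 6 + 3 \cdot \frac{15}{4} = 6 + \frac{45}{4} = \frac{69}{4}$)
$I{\left(-1,5 \right)} 8 \left(\frac{22}{-2} + \frac{2}{22}\right) = \frac{69}{4} \cdot 8 \left(\frac{22}{-2} + \frac{2}{22}\right) = 138 \left(22 \left(- \frac{1}{2}\right) + 2 \cdot \frac{1}{22}\right) = 138 \left(-11 + \frac{1}{11}\right) = 138 \left(- \frac{120}{11}\right) = - \frac{16560}{11}$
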